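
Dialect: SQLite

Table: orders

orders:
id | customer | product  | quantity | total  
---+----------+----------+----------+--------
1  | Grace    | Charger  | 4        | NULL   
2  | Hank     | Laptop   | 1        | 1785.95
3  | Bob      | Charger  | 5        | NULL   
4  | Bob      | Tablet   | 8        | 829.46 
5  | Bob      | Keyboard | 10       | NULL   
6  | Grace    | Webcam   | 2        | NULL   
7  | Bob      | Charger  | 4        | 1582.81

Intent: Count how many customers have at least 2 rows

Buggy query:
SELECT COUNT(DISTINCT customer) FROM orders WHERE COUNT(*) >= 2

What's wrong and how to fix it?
Bug: WHERE filters individual rows, not groups, so a group-level COUNT is invalid there

Fix: Group first with HAVING COUNT(*) >= 2, then COUNT the resulting groups

Corrected query:
SELECT COUNT(*) FROM (SELECT customer FROM orders GROUP BY customer HAVING COUNT(*) >= 2)

Result:
COUNT(*)
--------
2       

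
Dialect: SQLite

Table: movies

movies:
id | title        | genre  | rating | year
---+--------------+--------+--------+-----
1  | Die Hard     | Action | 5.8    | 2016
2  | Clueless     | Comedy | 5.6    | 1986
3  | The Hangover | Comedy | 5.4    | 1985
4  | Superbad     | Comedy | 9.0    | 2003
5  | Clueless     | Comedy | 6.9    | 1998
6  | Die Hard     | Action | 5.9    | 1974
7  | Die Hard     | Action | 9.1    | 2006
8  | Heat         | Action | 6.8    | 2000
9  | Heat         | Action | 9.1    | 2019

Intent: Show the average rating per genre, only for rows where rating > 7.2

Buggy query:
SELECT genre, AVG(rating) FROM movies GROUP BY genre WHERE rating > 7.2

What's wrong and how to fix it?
Bug: Row-level WHERE must come before GROUP BY in the clause order

Fix: Move the WHERE clause before GROUP BY

Corrected query:
SELECT genre, AVG(rating) FROM movies WHERE rating > 7.2 GROUP BY genre

Result:
genre  | AVG(rating)
-------+------------
Action | 9.1        
Comedy | 9          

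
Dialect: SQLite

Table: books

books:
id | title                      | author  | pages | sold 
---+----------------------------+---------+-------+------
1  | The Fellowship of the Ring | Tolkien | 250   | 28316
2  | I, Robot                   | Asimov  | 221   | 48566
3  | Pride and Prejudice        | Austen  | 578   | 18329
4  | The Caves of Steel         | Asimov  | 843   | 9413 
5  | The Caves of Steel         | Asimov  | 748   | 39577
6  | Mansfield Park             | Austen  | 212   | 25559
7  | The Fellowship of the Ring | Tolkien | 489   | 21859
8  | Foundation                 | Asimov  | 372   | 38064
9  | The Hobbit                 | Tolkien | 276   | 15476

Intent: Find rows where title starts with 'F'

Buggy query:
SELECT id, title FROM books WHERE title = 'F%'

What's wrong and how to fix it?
Bug: Wildcards only work with LIKE; '=' treats '%' as a literal character

Fix: Use LIKE for wildcard pattern matching

Corrected query:
SELECT id, title FROM books WHERE title LIKE 'F%'

Result:
id | title     
---+-----------
8  | Foundation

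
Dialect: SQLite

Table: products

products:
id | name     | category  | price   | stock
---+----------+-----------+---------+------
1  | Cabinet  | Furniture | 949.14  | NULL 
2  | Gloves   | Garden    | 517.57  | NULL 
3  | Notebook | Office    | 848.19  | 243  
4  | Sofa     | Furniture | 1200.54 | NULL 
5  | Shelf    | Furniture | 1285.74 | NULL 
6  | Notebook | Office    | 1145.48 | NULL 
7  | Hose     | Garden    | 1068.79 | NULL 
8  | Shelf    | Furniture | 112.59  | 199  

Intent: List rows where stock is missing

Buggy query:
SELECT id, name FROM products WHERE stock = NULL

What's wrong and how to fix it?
Bug: Comparing to NULL with '=' never matches; NULL = NULL is unknown, not true

Fix: Replace '= NULL' with 'IS NULL'

Corrected query:
SELECT id, name FROM products WHERE stock IS NULL

Result:
id | name    
---+---------
1  | Cabinet 
2  | Gloves  
4  | Sofa    
5  | Shelf   
6  | Notebook
7  | Hose    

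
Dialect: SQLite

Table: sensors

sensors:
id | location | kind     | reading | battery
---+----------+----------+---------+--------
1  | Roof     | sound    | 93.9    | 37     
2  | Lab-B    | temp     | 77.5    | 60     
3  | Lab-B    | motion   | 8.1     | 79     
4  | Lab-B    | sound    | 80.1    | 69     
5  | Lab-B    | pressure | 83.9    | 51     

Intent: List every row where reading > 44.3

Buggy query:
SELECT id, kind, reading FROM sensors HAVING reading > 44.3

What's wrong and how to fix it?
Bug: HAVING filters the output of aggregation, but this query has no GROUP BY and no aggregate functions, so SQLite rejects it (HAVING clause on a non-aggregate query); the condition here is per row

Fix: Replace HAVING with WHERE since the condition applies to individual rows

Corrected query:
SELECT id, kind, reading FROM sensors WHERE reading > 44.3

Result:
id | kind     | reading
---+----------+--------
1  | sound    | 93.9   
2  | temp     | 77.5   
4  | sound    | 80.1   
5  | pressure | 83.9   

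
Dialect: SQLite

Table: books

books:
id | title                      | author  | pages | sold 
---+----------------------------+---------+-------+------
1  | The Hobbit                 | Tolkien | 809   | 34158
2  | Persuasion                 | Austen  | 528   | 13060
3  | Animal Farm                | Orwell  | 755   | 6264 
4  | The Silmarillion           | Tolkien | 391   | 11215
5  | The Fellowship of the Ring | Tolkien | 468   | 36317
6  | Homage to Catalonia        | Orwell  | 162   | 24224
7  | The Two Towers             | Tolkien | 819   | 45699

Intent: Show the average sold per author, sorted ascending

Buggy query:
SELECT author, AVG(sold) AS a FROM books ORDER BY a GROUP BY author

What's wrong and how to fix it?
Bug: GROUP BY must precede ORDER BY

Fix: Move ORDER BY to the end, after GROUP BY

Corrected query:
SELECT author, AVG(sold) AS a FROM books GROUP BY author ORDER BY a

Result:
author  | a       
--------+---------
Austen  | 13060   
Orwell  | 15244   
Tolkien | 31847.25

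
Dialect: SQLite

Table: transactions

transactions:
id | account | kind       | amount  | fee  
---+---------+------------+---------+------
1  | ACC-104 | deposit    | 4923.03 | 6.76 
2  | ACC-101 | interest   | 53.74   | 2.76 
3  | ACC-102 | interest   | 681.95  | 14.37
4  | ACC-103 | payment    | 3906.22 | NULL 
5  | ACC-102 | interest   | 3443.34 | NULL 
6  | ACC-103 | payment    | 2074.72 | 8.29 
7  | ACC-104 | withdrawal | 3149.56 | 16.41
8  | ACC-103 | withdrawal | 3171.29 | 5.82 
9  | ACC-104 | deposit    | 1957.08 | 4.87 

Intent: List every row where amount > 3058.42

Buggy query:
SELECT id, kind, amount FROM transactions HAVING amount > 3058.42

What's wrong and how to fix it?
Bug: This is a non-aggregate query (no GROUP BY, no aggregates), so in SQLite the HAVING clause is invalid here; a row-level condition belongs in WHERE

Fix: Use WHERE for row-level filtering

Corrected query:
SELECT id, kind, amount FROM transactions WHERE amount > 3058.42

Result:
id | kind       | amount 
---+------------+--------
1  | deposit    | 4923.03
4  | payment    | 3906.22
5  | interest   | 3443.34
7  | withdrawal | 3149.56
8  | withdrawal | 3171.29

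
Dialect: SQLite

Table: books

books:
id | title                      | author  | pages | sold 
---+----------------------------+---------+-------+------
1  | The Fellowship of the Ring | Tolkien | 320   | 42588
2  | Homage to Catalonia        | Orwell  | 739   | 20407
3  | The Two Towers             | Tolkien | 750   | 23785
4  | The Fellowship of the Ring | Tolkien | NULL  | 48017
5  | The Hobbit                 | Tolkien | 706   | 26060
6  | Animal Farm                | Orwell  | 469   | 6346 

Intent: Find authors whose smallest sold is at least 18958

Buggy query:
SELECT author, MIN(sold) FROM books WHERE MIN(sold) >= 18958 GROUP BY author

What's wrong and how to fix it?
Bug: Aggregates like MIN are computed per group after WHERE runs

Fix: Use HAVING for the per-group MIN condition

Corrected query:
SELECT author, MIN(sold) FROM books GROUP BY author HAVING MIN(sold) >= 18958

Result:
author  | MIN(sold)
--------+----------
Tolkien | 23785    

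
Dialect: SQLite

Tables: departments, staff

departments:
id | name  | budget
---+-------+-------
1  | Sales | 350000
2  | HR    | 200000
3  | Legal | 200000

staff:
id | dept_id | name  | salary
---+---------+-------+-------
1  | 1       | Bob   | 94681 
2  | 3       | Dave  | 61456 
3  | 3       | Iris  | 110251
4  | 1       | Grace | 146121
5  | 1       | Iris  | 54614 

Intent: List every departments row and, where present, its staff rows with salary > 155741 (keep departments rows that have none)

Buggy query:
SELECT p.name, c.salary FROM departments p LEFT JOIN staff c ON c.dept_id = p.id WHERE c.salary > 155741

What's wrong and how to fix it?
Bug: Filtering c.salary in WHERE discards the NULL rows produced by LEFT JOIN, turning it into an inner join

Fix: Put 'c.salary > 155741' in the JOIN's ON clause instead of WHERE

Corrected query:
SELECT p.name, c.salary FROM departments p LEFT JOIN staff c ON c.dept_id = p.id AND c.salary > 155741

Result:
name  | salary
------+-------
Sales | NULL  
HR    | NULL  
Legal | NULL  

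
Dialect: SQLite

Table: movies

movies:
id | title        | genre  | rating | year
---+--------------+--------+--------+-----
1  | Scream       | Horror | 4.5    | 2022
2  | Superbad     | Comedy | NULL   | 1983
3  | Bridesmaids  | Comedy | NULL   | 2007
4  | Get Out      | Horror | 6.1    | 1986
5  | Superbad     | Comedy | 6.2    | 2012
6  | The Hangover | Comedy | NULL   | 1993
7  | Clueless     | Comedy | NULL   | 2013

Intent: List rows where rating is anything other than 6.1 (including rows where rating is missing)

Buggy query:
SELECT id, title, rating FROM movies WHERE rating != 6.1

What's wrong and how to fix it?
Bug: 'rating != 6.1' is unknown when rating is NULL, so NULL rows are silently excluded

Fix: Handle NULL separately with IS NULL alongside the inequality

Corrected query:
SELECT id, title, rating FROM movies WHERE rating != 6.1 OR rating IS NULL

Result:
id | title        | rating
---+--------------+-------
1  | Scream       | 4.5   
2  | Superbad     | NULL  
3  | Bridesmaids  | NULL  
5  | Superbad     | 6.2   
6  | The Hangover | NULL  
7  | Clueless     | NULL  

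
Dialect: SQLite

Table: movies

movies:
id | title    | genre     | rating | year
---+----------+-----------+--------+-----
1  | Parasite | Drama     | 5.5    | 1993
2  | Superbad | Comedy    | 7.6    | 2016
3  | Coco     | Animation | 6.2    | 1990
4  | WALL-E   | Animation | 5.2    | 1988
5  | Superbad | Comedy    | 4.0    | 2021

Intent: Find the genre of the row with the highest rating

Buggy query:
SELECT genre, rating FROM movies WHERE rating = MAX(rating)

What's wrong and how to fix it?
Bug: MAX(rating) is an aggregate and cannot be used directly in WHERE

Fix: Use a subquery: WHERE rating = (SELECT MAX(rating) FROM movies)

Corrected query:
SELECT genre, rating FROM movies WHERE rating = (SELECT MAX(rating) FROM movies)

Result:
genre  | rating
-------+-------
Comedy | 7.6   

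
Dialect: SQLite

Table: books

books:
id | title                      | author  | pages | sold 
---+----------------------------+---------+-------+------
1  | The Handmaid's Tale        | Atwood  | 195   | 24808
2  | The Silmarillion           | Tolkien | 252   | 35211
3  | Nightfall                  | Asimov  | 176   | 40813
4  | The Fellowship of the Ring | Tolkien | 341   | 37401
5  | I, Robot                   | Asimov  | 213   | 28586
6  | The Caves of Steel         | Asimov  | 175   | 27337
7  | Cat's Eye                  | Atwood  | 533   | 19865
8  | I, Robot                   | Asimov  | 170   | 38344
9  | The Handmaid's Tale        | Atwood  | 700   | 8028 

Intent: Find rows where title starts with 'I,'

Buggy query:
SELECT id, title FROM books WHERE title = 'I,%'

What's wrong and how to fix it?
Bug: '=' compares the literal string including the % character; pattern matching needs LIKE

Fix: Replace '=' with LIKE so 'I,%' is treated as a pattern

Corrected query:
SELECT id, title FROM books WHERE title LIKE 'I,%'

Result:
id | title   
---+---------
5  | I, Robot
8  | I, Robot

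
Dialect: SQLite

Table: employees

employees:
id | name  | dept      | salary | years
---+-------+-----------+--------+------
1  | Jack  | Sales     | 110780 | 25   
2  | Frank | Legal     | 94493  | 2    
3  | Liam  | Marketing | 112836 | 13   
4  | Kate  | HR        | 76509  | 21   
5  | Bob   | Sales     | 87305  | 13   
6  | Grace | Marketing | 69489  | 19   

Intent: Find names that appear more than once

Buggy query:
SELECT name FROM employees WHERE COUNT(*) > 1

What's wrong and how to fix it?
Bug: COUNT(*) is an aggregate and cannot be used in WHERE

Fix: Group first, then use HAVING for the count condition

Corrected query:
SELECT name FROM employees GROUP BY name HAVING COUNT(*) > 1

Result:
(no rows)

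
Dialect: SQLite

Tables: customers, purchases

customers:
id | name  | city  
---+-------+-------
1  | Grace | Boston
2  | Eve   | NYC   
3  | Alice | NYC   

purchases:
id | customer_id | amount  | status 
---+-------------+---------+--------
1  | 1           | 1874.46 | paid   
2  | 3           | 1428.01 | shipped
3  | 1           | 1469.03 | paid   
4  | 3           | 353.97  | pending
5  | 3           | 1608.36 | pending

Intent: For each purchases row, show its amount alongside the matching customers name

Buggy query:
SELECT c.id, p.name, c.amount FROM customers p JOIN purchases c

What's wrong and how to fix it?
Bug: JOIN with no ON clause produces a cartesian product; every purchases row pairs with every customers row

Fix: Specify the join condition linking the foreign key to the parent id

Corrected query:
SELECT c.id, p.name, c.amount FROM customers p JOIN purchases c ON c.customer_id = p.id

Result:
id | name  | amount 
---+-------+--------
1  | Grace | 1874.46
2  | Alice | 1428.01
3  | Grace | 1469.03
4  | Alice | 353.97 
5  | Alice | 1608.36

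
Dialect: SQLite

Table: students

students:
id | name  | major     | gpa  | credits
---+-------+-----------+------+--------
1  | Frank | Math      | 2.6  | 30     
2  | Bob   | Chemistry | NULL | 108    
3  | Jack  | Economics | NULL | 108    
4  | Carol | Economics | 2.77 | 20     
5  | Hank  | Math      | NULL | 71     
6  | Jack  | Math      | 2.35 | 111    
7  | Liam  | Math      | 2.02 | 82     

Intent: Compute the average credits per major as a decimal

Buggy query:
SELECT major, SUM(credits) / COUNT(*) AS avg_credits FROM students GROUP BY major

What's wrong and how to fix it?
Bug: Both operands are integers, so '/' performs integer division and truncates

Fix: Multiply by 1.0 (or CAST to REAL) to force floating-point division

Corrected query:
SELECT major, SUM(credits) * 1.0 / COUNT(*) AS avg_credits FROM students GROUP BY major

Result:
major     | avg_credits
----------+------------
Chemistry | 108        
Economics | 64         
Math      | 73.5       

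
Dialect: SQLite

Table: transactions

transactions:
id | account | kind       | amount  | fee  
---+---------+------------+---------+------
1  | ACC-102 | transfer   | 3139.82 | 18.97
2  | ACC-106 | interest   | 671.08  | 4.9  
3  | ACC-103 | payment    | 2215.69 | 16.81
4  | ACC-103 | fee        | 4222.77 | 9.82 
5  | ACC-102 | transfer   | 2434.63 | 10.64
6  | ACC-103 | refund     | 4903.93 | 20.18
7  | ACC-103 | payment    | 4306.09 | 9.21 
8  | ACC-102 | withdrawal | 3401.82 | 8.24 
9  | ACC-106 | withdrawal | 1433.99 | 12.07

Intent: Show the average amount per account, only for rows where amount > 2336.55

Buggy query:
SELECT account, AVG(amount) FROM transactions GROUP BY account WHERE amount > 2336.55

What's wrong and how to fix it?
Bug: Row-level WHERE must come before GROUP BY in the clause order

Fix: Move the WHERE clause before GROUP BY

Corrected query:
SELECT account, AVG(amount) FROM transactions WHERE amount > 2336.55 GROUP BY account

Result:
account | AVG(amount)
--------+------------
ACC-102 | 2992.09    
ACC-103 | 4477.596667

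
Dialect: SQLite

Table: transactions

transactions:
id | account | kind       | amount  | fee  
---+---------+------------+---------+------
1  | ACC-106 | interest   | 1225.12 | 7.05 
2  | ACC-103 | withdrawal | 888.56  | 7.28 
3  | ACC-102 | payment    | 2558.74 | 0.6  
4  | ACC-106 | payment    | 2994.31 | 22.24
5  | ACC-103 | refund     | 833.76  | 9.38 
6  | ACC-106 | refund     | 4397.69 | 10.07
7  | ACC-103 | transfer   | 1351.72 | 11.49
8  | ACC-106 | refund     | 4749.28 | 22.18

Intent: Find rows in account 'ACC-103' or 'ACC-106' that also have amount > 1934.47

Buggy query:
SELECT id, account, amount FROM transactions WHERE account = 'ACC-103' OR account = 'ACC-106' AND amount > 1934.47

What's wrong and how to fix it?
Bug: AND binds tighter than OR, so this parses as account = 'ACC-103' OR (account = 'ACC-106' AND amount > 1934.47)

Fix: Group the OR with parentheses (or use IN), then AND the threshold

Corrected query:
SELECT id, account, amount FROM transactions WHERE (account = 'ACC-103' OR account = 'ACC-106') AND amount > 1934.47

Result:
id | account | amount 
---+---------+--------
4  | ACC-106 | 2994.31
6  | ACC-106 | 4397.69
8  | ACC-106 | 4749.28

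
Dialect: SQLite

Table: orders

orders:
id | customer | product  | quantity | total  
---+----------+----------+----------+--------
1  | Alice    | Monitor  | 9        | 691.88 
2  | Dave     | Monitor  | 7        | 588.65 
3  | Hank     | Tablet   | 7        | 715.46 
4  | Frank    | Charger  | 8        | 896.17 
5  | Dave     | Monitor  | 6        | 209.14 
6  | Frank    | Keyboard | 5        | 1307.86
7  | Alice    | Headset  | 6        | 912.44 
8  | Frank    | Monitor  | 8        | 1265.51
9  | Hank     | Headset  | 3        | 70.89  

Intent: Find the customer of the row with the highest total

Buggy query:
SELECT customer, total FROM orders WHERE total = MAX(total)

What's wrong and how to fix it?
Bug: WHERE is evaluated per row; an aggregate over the whole table isn't defined there

Fix: Use a subquery: WHERE total = (SELECT MAX(total) FROM orders)

Corrected query:
SELECT customer, total FROM orders WHERE total = (SELECT MAX(total) FROM orders)

Result:
customer | total  
---------+--------
Frank    | 1307.86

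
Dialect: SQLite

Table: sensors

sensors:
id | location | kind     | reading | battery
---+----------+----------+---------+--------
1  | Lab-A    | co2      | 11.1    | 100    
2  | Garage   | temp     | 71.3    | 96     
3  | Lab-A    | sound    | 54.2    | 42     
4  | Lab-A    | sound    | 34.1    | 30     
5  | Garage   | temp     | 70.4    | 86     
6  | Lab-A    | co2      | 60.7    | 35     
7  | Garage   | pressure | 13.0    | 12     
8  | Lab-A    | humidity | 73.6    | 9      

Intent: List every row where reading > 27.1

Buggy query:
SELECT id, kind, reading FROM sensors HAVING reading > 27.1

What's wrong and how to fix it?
Bug: This is a non-aggregate query (no GROUP BY, no aggregates), so in SQLite the HAVING clause is invalid here; a row-level condition belongs in WHERE

Fix: Replace HAVING with WHERE since the condition applies to individual rows

Corrected query:
SELECT id, kind, reading FROM sensors WHERE reading > 27.1

Result:
id | kind     | reading
---+----------+--------
2  | temp     | 71.3   
3  | sound    | 54.2   
4  | sound    | 34.1   
5  | temp     | 70.4   
6  | co2      | 60.7   
8  | humidity | 73.6   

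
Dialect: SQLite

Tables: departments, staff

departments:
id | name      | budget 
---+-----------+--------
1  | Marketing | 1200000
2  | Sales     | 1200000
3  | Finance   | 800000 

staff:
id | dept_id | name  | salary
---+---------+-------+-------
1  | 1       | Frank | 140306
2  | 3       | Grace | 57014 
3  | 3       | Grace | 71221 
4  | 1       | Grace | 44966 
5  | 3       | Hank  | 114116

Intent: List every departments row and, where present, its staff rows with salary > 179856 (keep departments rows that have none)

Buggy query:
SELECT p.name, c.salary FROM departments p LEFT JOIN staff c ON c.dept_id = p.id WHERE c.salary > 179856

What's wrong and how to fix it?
Bug: Filtering c.salary in WHERE discards the NULL rows produced by LEFT JOIN, turning it into an inner join

Fix: Move the right-table condition into the ON clause so unmatched parents are kept

Corrected query:
SELECT p.name, c.salary FROM departments p LEFT JOIN staff c ON c.dept_id = p.id AND c.salary > 179856

Result:
name      | salary
----------+-------
Marketing | NULL  
Sales     | NULL  
Finance   | NULL  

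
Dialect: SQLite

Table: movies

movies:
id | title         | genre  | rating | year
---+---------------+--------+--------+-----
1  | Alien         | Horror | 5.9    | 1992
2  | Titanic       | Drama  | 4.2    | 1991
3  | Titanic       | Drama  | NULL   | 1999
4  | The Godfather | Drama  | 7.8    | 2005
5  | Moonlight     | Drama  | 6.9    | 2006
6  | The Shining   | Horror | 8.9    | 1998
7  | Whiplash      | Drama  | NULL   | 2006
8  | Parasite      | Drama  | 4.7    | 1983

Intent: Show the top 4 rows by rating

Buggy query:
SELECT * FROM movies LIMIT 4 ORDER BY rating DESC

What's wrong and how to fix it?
Bug: ORDER BY cannot follow LIMIT; LIMIT is the final clause

Fix: Swap the clauses: ORDER BY first, then LIMIT

Corrected query:
SELECT * FROM movies ORDER BY rating DESC LIMIT 4

Result:
id | title         | genre  | rating | year
---+---------------+--------+--------+-----
6  | The Shining   | Horror | 8.9    | 1998
4  | The Godfather | Drama  | 7.8    | 2005
5  | Moonlight     | Drama  | 6.9    | 2006
1  | Alien         | Horror | 5.9    | 1992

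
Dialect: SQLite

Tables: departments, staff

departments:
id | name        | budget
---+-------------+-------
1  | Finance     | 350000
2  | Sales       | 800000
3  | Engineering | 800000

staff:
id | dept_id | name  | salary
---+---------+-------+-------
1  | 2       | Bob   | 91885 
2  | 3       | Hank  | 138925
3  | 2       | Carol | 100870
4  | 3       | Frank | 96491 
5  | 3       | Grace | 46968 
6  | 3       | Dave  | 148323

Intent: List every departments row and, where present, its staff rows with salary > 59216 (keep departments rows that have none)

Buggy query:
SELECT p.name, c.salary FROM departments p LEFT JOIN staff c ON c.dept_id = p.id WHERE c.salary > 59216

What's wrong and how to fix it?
Bug: Filtering c.salary in WHERE discards the NULL rows produced by LEFT JOIN, turning it into an inner join

Fix: Move the right-table condition into the ON clause so unmatched parents are kept

Corrected query:
SELECT p.name, c.salary FROM departments p LEFT JOIN staff c ON c.dept_id = p.id AND c.salary > 59216

Result:
name        | salary
------------+-------
Finance     | NULL  
Sales       | 91885 
Sales       | 100870
Engineering | 96491 
Engineering | 138925
Engineering | 148323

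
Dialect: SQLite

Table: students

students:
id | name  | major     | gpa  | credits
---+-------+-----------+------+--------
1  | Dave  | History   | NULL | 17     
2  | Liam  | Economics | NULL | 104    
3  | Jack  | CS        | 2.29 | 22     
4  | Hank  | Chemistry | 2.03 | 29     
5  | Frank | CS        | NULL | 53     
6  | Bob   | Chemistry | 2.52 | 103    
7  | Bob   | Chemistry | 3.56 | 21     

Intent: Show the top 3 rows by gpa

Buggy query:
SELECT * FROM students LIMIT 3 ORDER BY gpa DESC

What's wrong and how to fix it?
Bug: ORDER BY cannot follow LIMIT; LIMIT is the final clause

Fix: Swap the clauses: ORDER BY first, then LIMIT

Corrected query:
SELECT * FROM students ORDER BY gpa DESC LIMIT 3

Result:
id | name | major     | gpa  | credits
---+------+-----------+------+--------
7  | Bob  | Chemistry | 3.56 | 21     
6  | Bob  | Chemistry | 2.52 | 103    
3  | Jack | CS        | 2.29 | 22     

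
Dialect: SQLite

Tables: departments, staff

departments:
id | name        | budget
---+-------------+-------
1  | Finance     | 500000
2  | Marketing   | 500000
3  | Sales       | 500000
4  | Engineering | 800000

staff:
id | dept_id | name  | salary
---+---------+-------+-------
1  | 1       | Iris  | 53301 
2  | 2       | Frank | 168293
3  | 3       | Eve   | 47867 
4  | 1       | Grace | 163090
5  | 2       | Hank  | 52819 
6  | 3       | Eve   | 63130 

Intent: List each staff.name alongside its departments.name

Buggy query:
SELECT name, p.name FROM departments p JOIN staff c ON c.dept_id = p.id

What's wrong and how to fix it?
Bug: Both tables have a 'name' column; the unqualified reference is ambiguous

Fix: Qualify the column with its table alias (c.name)

Corrected query:
SELECT c.name, p.name FROM departments p JOIN staff c ON c.dept_id = p.id

Result:
name  | name     
------+----------
Iris  | Finance  
Frank | Marketing
Eve   | Sales    
Grace | Finance  
Hank  | Marketing
Eve   | Sales    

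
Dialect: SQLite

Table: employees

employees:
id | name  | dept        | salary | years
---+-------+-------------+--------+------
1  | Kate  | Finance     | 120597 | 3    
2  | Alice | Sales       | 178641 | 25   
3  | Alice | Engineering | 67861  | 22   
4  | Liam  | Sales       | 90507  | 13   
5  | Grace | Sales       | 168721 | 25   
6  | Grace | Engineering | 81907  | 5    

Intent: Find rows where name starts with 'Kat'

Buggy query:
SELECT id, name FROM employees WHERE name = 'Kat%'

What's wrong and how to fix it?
Bug: '=' compares the literal string including the % character; pattern matching needs LIKE

Fix: Use LIKE for wildcard pattern matching

Corrected query:
SELECT id, name FROM employees WHERE name LIKE 'Kat%'

Result:
id | name
---+-----
1  | Kate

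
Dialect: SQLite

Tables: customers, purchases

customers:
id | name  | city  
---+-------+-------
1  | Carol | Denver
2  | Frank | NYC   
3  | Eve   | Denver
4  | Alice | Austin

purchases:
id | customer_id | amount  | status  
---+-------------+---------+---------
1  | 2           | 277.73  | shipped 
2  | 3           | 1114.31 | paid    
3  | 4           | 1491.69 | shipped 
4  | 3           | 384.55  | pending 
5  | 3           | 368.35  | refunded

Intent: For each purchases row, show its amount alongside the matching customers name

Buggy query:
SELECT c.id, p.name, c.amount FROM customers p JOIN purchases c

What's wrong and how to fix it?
Bug: JOIN with no ON clause produces a cartesian product; every purchases row pairs with every customers row

Fix: Add ON c.customer_id = p.id to the JOIN

Corrected query:
SELECT c.id, p.name, c.amount FROM customers p JOIN purchases c ON c.customer_id = p.id

Result:
id | name  | amount 
---+-------+--------
1  | Frank | 277.73 
2  | Eve   | 1114.31
3  | Alice | 1491.69
4  | Eve   | 384.55 
5  | Eve   | 368.35 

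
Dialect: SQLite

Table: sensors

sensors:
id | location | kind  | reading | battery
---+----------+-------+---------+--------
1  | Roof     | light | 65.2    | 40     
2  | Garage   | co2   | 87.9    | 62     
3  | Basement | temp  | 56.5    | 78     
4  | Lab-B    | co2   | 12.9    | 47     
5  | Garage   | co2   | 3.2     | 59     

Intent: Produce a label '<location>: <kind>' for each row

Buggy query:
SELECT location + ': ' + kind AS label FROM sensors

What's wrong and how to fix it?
Bug: SQLite uses || for string concatenation; + coerces text to numbers (yielding 0)

Fix: Replace + with || to concatenate text

Corrected query:
SELECT location || ': ' || kind AS label FROM sensors

Result:
label         
--------------
Roof: light   
Garage: co2   
Basement: temp
Lab-B: co2    
Garage: co2   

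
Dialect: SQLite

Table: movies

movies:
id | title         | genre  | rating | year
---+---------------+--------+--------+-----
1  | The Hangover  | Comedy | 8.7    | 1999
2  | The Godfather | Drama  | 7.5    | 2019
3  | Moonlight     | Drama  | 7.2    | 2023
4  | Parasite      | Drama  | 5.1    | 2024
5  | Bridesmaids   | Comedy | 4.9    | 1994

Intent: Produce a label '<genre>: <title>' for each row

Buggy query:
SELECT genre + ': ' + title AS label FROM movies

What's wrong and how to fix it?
Bug: '+' is numeric addition; on text columns SQLite converts them to 0 instead of concatenating

Fix: Replace + with || to concatenate text

Corrected query:
SELECT genre || ': ' || title AS label FROM movies

Result:
label               
--------------------
Comedy: The Hangover
Drama: The Godfather
Drama: Moonlight    
Drama: Parasite     
Comedy: Bridesmaids 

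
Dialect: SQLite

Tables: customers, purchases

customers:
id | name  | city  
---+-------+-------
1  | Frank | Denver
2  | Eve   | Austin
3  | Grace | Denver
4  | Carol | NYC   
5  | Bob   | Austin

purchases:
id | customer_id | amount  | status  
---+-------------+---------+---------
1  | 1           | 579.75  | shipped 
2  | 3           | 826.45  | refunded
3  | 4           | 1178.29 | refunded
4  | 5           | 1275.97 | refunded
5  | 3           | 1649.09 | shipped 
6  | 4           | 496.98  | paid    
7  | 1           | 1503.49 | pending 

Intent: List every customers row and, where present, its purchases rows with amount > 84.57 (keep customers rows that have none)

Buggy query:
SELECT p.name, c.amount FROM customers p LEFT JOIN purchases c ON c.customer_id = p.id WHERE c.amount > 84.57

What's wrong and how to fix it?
Bug: Filtering c.amount in WHERE discards the NULL rows produced by LEFT JOIN, turning it into an inner join

Fix: Put 'c.amount > 84.57' in the JOIN's ON clause instead of WHERE

Corrected query:
SELECT p.name, c.amount FROM customers p LEFT JOIN purchases c ON c.customer_id = p.id AND c.amount > 84.57

Result:
name  | amount 
------+--------
Frank | 579.75 
Frank | 1503.49
Eve   | NULL   
Grace | 826.45 
Grace | 1649.09
Carol | 496.98 
Carol | 1178.29
Bob   | 1275.97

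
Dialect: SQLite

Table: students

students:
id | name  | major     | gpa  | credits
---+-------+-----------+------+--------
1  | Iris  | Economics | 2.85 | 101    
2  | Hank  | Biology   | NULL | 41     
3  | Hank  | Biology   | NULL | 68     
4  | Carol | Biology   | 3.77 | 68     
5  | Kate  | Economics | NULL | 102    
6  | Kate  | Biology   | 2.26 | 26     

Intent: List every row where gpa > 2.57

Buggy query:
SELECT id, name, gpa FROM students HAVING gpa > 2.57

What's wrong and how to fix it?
Bug: HAVING filters the output of aggregation, but this query has no GROUP BY and no aggregate functions, so SQLite rejects it (HAVING clause on a non-aggregate query); the condition here is per row

Fix: Replace HAVING with WHERE since the condition applies to individual rows

Corrected query:
SELECT id, name, gpa FROM students WHERE gpa > 2.57

Result:
id | name  | gpa 
---+-------+-----
1  | Iris  | 2.85
4  | Carol | 3.77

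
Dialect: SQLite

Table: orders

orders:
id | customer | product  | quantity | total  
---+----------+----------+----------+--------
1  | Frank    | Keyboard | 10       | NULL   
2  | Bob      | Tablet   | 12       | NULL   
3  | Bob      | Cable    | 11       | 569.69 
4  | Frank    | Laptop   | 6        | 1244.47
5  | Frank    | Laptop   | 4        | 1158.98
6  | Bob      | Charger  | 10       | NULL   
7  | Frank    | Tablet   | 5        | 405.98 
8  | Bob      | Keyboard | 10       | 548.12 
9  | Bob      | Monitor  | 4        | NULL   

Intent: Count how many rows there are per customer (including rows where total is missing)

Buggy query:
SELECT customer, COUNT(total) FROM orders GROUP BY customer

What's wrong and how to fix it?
Bug: COUNT(total) skips NULLs, so groups with missing total are undercounted

Fix: Replace COUNT(total) with COUNT(*)

Corrected query:
SELECT customer, COUNT(*) FROM orders GROUP BY customer

Result:
customer | COUNT(*)
---------+---------
Bob      | 5       
Frank    | 4       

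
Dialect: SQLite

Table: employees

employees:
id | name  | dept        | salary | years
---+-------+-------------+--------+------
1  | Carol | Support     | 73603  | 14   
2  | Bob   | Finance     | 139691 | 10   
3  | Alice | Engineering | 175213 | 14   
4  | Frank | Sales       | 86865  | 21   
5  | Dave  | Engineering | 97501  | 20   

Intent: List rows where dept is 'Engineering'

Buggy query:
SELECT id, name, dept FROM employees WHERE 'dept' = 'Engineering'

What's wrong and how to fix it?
Bug: 'dept' in single quotes is a string literal, not the column; the comparison is literal-vs-literal and never true

Fix: Reference the column as dept without single quotes

Corrected query:
SELECT id, name, dept FROM employees WHERE dept = 'Engineering'

Result:
id | name  | dept       
---+-------+------------
3  | Alice | Engineering
5  | Dave  | Engineering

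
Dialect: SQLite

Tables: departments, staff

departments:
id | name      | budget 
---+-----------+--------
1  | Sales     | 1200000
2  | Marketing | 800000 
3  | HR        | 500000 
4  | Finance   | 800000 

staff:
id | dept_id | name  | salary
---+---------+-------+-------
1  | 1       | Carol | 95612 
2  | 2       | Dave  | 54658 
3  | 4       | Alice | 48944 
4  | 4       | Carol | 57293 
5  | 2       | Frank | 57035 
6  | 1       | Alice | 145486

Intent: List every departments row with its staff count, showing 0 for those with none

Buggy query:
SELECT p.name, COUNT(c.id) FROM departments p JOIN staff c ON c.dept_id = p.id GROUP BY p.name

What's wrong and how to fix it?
Bug: INNER JOIN drops departments rows that have no matching staff rows

Fix: Switch to LEFT JOIN to retain unmatched parent rows

Corrected query:
SELECT p.name, COUNT(c.id) FROM departments p LEFT JOIN staff c ON c.dept_id = p.id GROUP BY p.name

Result:
name      | COUNT(c.id)
----------+------------
Finance   | 2          
HR        | 0          
Marketing | 2          
Sales     | 2          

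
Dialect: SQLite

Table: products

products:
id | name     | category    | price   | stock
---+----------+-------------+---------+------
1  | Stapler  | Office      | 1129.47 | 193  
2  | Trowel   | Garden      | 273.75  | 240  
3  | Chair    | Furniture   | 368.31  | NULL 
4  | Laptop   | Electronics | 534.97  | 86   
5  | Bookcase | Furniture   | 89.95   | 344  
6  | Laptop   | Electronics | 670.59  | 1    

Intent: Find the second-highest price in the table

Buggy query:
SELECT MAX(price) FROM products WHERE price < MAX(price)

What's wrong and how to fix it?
Bug: The inner MAX is an aggregate inside WHERE, which is not allowed

Fix: Compute the overall MAX in a subquery, then take MAX of rows below it

Corrected query:
SELECT MAX(price) FROM products WHERE price < (SELECT MAX(price) FROM products)

Result:
MAX(price)
----------
670.59    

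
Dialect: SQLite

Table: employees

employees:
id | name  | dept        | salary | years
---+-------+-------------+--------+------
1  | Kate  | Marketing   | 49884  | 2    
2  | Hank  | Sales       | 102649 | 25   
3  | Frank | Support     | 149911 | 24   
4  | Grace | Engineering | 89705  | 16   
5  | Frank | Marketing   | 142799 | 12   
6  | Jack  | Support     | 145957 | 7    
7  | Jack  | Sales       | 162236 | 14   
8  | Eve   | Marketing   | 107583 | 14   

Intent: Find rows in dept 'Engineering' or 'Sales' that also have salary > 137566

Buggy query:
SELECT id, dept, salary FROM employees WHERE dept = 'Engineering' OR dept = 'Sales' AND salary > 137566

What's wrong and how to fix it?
Bug: AND binds tighter than OR, so this parses as dept = 'Engineering' OR (dept = 'Sales' AND salary > 137566)

Fix: Add parentheses around the OR so the AND applies to both alternatives

Corrected query:
SELECT id, dept, salary FROM employees WHERE (dept = 'Engineering' OR dept = 'Sales') AND salary > 137566

Result:
id | dept  | salary
---+-------+-------
7  | Sales | 162236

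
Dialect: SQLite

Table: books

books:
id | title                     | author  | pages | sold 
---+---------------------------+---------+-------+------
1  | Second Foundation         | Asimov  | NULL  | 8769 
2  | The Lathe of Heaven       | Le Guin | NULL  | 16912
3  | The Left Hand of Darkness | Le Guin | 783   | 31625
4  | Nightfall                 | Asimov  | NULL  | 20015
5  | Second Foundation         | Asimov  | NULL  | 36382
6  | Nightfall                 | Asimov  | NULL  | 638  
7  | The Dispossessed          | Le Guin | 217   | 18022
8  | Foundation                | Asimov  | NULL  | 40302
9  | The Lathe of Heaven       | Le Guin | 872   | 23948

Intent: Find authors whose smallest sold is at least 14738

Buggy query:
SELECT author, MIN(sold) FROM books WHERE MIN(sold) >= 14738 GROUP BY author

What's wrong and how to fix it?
Bug: Aggregates like MIN are computed per group after WHERE runs

Fix: Use HAVING for the per-group MIN condition

Corrected query:
SELECT author, MIN(sold) FROM books GROUP BY author HAVING MIN(sold) >= 14738

Result:
author  | MIN(sold)
--------+----------
Le Guin | 16912    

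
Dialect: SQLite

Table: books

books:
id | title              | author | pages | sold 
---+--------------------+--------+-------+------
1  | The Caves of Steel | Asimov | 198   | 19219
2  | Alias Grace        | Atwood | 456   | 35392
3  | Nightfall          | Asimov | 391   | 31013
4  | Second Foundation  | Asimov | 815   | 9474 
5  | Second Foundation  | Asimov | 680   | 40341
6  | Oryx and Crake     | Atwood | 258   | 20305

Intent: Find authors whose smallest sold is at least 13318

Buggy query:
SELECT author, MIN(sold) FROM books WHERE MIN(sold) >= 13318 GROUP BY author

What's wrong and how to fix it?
Bug: MIN() in WHERE is a misuse of aggregate

Fix: Use HAVING for the per-group MIN condition

Corrected query:
SELECT author, MIN(sold) FROM books GROUP BY author HAVING MIN(sold) >= 13318

Result:
author | MIN(sold)
-------+----------
Atwood | 20305    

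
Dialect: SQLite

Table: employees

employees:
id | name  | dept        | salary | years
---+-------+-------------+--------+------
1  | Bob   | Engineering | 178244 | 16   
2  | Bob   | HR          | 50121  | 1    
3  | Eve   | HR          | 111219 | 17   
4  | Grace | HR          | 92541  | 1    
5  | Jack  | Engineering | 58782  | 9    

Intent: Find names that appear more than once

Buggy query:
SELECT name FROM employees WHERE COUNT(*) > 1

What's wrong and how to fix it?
Bug: COUNT(*) is an aggregate and cannot be used in WHERE

Fix: Group first, then use HAVING for the count condition

Corrected query:
SELECT name FROM employees GROUP BY name HAVING COUNT(*) > 1

Result:
name
----
Bob 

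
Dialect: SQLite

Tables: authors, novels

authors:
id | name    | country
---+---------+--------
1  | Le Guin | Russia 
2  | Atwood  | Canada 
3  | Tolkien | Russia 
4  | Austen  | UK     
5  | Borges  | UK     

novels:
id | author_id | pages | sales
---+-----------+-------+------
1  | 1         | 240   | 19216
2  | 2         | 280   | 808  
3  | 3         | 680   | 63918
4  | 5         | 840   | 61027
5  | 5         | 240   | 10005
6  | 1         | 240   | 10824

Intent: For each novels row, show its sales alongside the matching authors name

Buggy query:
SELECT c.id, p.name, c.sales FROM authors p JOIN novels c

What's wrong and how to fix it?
Bug: Missing join condition: each novels row is matched to all authors rows instead of just its own

Fix: Specify the join condition linking the foreign key to the parent id

Corrected query:
SELECT c.id, p.name, c.sales FROM authors p JOIN novels c ON c.author_id = p.id

Result:
id | name    | sales
---+---------+------
1  | Le Guin | 19216
2  | Atwood  | 808  
3  | Tolkien | 63918
4  | Borges  | 61027
5  | Borges  | 10005
6  | Le Guin | 10824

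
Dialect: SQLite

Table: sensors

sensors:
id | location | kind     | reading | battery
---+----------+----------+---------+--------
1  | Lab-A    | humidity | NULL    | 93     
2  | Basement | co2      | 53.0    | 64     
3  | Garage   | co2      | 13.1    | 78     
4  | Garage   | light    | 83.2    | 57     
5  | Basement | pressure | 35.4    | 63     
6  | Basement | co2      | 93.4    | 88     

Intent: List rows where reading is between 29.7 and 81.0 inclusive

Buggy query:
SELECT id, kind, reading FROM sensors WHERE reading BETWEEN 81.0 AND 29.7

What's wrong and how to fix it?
Bug: The bounds are reversed; BETWEEN a AND b requires a <= b to match anything

Fix: Write BETWEEN 29.7 AND 81.0

Corrected query:
SELECT id, kind, reading FROM sensors WHERE reading BETWEEN 29.7 AND 81.0

Result:
id | kind     | reading
---+----------+--------
2  | co2      | 53     
5  | pressure | 35.4   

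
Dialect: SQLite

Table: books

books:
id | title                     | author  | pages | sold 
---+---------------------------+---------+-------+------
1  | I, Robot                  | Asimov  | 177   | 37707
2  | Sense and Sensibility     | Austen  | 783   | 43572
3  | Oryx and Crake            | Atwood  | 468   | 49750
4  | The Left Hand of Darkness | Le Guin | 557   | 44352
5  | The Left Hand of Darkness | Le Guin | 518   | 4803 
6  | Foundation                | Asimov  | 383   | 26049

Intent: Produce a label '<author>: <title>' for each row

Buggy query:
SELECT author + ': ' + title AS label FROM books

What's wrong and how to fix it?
Bug: '+' is numeric addition; on text columns SQLite converts them to 0 instead of concatenating

Fix: Use the || operator for string concatenation

Corrected query:
SELECT author || ': ' || title AS label FROM books

Result:
label                             
----------------------------------
Asimov: I, Robot                  
Austen: Sense and Sensibility     
Atwood: Oryx and Crake            
Le Guin: The Left Hand of Darkness
Le Guin: The Left Hand of Darkness
Asimov: Foundation                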